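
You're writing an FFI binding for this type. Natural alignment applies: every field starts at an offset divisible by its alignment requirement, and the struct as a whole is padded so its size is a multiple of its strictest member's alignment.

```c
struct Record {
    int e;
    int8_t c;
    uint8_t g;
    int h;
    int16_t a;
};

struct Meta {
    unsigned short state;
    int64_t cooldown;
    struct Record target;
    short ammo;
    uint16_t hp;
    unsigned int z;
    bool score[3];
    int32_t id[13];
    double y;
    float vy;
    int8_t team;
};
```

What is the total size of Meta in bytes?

Record: @0: e [4B, align 4] → 4; @4: c [1B, align 1] → 5; @5: g [1B, align 1] → 6; +2 pad (align 4); @8: h [4B, align 4] → 12; @12: a [2B, align 2] → 14; +2 tail pad (align 4); size 16, align 4
@0: state [2B, align 2] → 2
+6 pad (align 8)
@8: cooldown [8B, align 8] → 16
@16: target [16B, align 4] → 32
@32: ammo [2B, align 2] → 34
@34: hp [2B, align 2] → 36
@36: z [4B, align 4] → 40
@40: score [3B, align 1] → 43
+1 pad (align 4)
@44: id [52B, align 4] → 96
@96: y [8B, align 8] → 104
@104: vy [4B, align 4] → 108
@108: team [1B, align 1] → 109
+3 tail pad (align 8)
size 112, align 8

112 bytes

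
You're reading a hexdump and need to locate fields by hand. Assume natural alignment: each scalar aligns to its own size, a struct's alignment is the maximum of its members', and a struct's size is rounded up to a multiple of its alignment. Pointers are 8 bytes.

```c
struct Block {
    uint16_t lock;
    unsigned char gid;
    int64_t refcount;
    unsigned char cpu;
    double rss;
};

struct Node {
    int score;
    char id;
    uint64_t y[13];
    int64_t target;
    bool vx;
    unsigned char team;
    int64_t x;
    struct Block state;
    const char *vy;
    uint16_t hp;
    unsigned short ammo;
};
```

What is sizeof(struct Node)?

184 bytes

Block: @0: lock [2B, align 2] → 2; @2: gid [1B, align 1] → 3; +5 pad (align 8); @8: refcount [8B, align 8] → 16; @16: cpu [1B, align 1] → 17; +7 pad (align 8); @24: rss [8B, align 8] → 32; size 32, align 8
@0: score [4B, align 4] → 4
@4: id [1B, align 1] → 5
+3 pad (align 8)
@8: y [104B, align 8] → 112
@112: target [8B, align 8] → 120
@120: vx [1B, align 1] → 121
@121: team [1B, align 1] → 122
+6 pad (align 8)
@128: x [8B, align 8] → 136
@136: state [32B, align 8] → 168
@168: vy [8B, align 8] → 176
@176: hp [2B, align 2] → 178
@178: ammo [2B, align 2] → 180
+4 tail pad (align 8)
size 184, align 8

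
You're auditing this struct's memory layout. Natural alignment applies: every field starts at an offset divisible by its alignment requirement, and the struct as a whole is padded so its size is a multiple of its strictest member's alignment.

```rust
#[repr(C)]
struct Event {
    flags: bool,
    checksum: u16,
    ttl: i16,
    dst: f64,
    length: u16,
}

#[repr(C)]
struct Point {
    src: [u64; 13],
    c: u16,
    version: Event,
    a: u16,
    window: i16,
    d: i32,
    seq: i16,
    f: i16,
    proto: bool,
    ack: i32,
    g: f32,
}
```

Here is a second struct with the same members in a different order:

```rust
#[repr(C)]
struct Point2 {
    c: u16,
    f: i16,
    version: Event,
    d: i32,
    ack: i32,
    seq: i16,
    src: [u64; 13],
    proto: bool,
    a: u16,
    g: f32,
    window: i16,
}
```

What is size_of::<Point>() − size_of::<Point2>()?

Event: @0: flags [1B, align 1] → 1; +1 pad (align 2); @2: checksum [2B, align 2] → 4; @4: ttl [2B, align 2] → 6; +2 pad (align 8); @8: dst [8B, align 8] → 16; @16: length [2B, align 2] → 18; +6 tail pad (align 8); size 24, align 8
@0: src [104B, align 8] → 104
@104: c [2B, align 2] → 106
+6 pad (align 8)
@112: version [24B, align 8] → 136
@136: a [2B, align 2] → 138
@138: window [2B, align 2] → 140
@140: d [4B, align 4] → 144
@144: seq [2B, align 2] → 146
@146: f [2B, align 2] → 148
@148: proto [1B, align 1] → 149
+3 pad (align 4)
@152: ack [4B, align 4] → 156
@156: g [4B, align 4] → 160
size 160, align 8
— Point2 —
@0: c [2B, align 2] → 2
@2: f [2B, align 2] → 4
+4 pad (align 8)
@8: version [24B, align 8] → 32
@32: d [4B, align 4] → 36
@36: ack [4B, align 4] → 40
@40: seq [2B, align 2] → 42
+6 pad (align 8)
@48: src [104B, align 8] → 152
@152: proto [1B, align 1] → 153
+1 pad (align 2)
@154: a [2B, align 2] → 156
@156: g [4B, align 4] → 160
@160: window [2B, align 2] → 162
+6 tail pad (align 8)
size 168, align 8
160 − 168 = -8

-8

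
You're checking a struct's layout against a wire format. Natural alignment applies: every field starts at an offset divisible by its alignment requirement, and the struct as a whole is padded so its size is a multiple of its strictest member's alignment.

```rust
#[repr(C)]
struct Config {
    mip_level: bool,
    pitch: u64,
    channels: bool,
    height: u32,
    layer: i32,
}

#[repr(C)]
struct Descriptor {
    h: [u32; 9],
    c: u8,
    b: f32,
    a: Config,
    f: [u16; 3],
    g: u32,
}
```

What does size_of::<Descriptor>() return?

96

Config: @0: mip_level [1B, align 1] → 1; +7 pad (align 8); @8: pitch [8B, align 8] → 16; @16: channels [1B, align 1] → 17; +3 pad (align 4); @20: height [4B, align 4] → 24; @24: layer [4B, align 4] → 28; +4 tail pad (align 8); size 32, align 8
@0: h [36B, align 4] → 36
@36: c [1B, align 1] → 37
+3 pad (align 4)
@40: b [4B, align 4] → 44
+4 pad (align 8)
@48: a [32B, align 8] → 80
@80: f [6B, align 2] → 86
+2 pad (align 4)
@88: g [4B, align 4] → 92
+4 tail pad (align 8)
size 96, align 8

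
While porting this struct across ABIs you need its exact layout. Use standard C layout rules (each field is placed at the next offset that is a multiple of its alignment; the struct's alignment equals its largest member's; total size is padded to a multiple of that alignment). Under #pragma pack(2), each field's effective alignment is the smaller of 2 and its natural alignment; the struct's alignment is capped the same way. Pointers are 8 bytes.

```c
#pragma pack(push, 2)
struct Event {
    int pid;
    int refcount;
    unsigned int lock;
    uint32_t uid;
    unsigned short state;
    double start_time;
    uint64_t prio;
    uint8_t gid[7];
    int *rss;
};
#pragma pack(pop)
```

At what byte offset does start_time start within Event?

18

0..4  pid  (4B, 2-aligned)
4..8  refcount  (4B, 2-aligned)
8..12  lock  (4B, 2-aligned)
12..16  uid  (4B, 2-aligned)
16..18  state  (2B, 2-aligned)
18..26  start_time  (8B, 2-aligned)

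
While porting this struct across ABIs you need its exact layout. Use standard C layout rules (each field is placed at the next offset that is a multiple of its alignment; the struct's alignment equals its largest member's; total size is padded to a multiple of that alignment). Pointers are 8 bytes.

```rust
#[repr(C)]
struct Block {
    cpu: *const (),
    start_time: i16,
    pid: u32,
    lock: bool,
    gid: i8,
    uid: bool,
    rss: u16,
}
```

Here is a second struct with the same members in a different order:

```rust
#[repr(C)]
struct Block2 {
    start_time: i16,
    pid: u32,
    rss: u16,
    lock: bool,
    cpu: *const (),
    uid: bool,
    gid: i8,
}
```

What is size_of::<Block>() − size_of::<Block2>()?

cpu at 0 (size 8, align 8) → ends 8
start_time at 8 (size 2, align 2) → ends 10
pad 2 to align 4 for pid
pid at 12 (size 4, align 4) → ends 16
lock at 16 (size 1, align 1) → ends 17
gid at 17 (size 1, align 1) → ends 18
uid at 18 (size 1, align 1) → ends 19
pad 1 to align 2 for rss
rss at 20 (size 2, align 2) → ends 22
tail pad 2 to reach multiple of 8
total 24 bytes, alignment 8
— Block2 —
start_time at 0 (size 2, align 2) → ends 2
pad 2 to align 4 for pid
pid at 4 (size 4, align 4) → ends 8
rss at 8 (size 2, align 2) → ends 10
lock at 10 (size 1, align 1) → ends 11
pad 5 to align 8 for cpu
cpu at 16 (size 8, align 8) → ends 24
uid at 24 (size 1, align 1) → ends 25
gid at 25 (size 1, align 1) → ends 26
tail pad 6 to reach multiple of 8
total 32 bytes, alignment 8
24 − 32 = -8

-8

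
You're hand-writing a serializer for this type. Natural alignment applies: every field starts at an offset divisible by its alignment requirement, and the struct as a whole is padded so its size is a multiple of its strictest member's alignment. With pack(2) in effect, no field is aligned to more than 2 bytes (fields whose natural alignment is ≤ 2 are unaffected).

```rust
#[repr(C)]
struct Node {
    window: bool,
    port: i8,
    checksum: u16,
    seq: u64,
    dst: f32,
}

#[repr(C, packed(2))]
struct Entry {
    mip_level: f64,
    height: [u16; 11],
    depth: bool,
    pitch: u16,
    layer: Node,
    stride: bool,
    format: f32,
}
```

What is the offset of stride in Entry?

Node: window at 0 (size 1, align 1) → ends 1; port at 1 (size 1, align 1) → ends 2; checksum at 2 (size 2, align 2) → ends 4; pad 4 to align 8 for seq; seq at 8 (size 8, align 8) → ends 16; dst at 16 (size 4, align 4) → ends 20; tail pad 4 to reach multiple of 8; total 24 bytes, alignment 8
mip_level at 0 (size 8, align 2) → ends 8
height at 8 (size 22, align 2) → ends 30
depth at 30 (size 1, align 1) → ends 31
pad 1 to align 2 for pitch
pitch at 32 (size 2, align 2) → ends 34
layer at 34 (size 24, align 2) → ends 58
stride at 58 (size 1, align 1) → ends 59

58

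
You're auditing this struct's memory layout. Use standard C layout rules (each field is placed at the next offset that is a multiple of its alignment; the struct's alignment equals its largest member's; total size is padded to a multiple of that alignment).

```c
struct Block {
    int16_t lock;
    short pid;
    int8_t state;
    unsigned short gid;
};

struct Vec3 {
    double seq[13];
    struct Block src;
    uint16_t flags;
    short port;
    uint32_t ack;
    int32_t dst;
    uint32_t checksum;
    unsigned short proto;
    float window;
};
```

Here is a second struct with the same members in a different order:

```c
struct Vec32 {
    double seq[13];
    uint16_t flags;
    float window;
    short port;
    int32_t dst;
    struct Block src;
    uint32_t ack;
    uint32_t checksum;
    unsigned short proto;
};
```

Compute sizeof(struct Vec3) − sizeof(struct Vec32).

Block: lock at 0 (size 2, align 2) → ends 2; pid at 2 (size 2, align 2) → ends 4; state at 4 (size 1, align 1) → ends 5; pad 1 to align 2 for gid; gid at 6 (size 2, align 2) → ends 8; total 8 bytes, alignment 2
seq at 0 (size 104, align 8) → ends 104
src at 104 (size 8, align 2) → ends 112
flags at 112 (size 2, align 2) → ends 114
port at 114 (size 2, align 2) → ends 116
ack at 116 (size 4, align 4) → ends 120
dst at 120 (size 4, align 4) → ends 124
checksum at 124 (size 4, align 4) → ends 128
proto at 128 (size 2, align 2) → ends 130
pad 2 to align 4 for window
window at 132 (size 4, align 4) → ends 136
total 136 bytes, alignment 8
— Vec32 —
seq at 0 (size 104, align 8) → ends 104
flags at 104 (size 2, align 2) → ends 106
pad 2 to align 4 for window
window at 108 (size 4, align 4) → ends 112
port at 112 (size 2, align 2) → ends 114
pad 2 to align 4 for dst
dst at 116 (size 4, align 4) → ends 120
src at 120 (size 8, align 2) → ends 128
ack at 128 (size 4, align 4) → ends 132
checksum at 132 (size 4, align 4) → ends 136
proto at 136 (size 2, align 2) → ends 138
tail pad 6 to reach multiple of 8
total 144 bytes, alignment 8
136 − 144 = -8

-8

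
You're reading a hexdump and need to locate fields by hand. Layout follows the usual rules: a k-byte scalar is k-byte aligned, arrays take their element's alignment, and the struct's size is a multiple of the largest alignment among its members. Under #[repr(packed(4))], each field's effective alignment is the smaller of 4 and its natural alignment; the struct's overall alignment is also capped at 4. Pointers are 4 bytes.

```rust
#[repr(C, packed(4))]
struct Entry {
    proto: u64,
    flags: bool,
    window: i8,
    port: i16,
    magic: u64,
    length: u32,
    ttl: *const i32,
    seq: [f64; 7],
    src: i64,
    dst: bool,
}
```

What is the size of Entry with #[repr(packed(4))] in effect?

0..8  proto  (8B, 4-aligned)
8..9  flags  (1B, 1-aligned)
9..10  window  (1B, 1-aligned)
10..12  port  (2B, 2-aligned)
12..20  magic  (8B, 4-aligned)
20..24  length  (4B, 4-aligned)
24..28  ttl  (4B, 4-aligned)
28..84  seq  (56B, 4-aligned)
84..92  src  (8B, 4-aligned)
92..93  dst  (1B, 1-aligned)
93..96  -- tail padding (3B)
sizeof = 96, alignof = 4

96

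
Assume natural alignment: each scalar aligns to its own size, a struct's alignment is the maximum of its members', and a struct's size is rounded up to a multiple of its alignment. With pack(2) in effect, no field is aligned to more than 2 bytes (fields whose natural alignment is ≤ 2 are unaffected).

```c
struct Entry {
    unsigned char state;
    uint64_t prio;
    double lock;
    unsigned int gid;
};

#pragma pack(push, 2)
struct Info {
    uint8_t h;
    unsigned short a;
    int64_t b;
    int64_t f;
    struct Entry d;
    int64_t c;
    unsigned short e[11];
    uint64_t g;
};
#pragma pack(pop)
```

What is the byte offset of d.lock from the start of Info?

Entry: @0: state [1B, align 1] → 1; +7 pad (align 8); @8: prio [8B, align 8] → 16; @16: lock [8B, align 8] → 24; @24: gid [4B, align 4] → 28; +4 tail pad (align 8); size 32, align 8
@0: h [1B, align 1] → 1
+1 pad (align 2)
@2: a [2B, align 2] → 4
@4: b [8B, align 2] → 12
@12: f [8B, align 2] → 20
@20: d [32B, align 2] → 52
within Entry: lock at 16
20 + 16 = 36

36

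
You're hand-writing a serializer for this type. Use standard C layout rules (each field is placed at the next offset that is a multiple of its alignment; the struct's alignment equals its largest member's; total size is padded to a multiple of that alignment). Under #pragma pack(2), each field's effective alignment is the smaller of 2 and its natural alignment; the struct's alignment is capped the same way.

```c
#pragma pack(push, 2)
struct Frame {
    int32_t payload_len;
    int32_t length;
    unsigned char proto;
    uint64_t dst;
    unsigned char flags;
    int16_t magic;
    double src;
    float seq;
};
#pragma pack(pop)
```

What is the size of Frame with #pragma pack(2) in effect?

34

@0: payload_len [4B, align 2] → 4
@4: length [4B, align 2] → 8
@8: proto [1B, align 1] → 9
+1 pad (align 2)
@10: dst [8B, align 2] → 18
@18: flags [1B, align 1] → 19
+1 pad (align 2)
@20: magic [2B, align 2] → 22
@22: src [8B, align 2] → 30
@30: seq [4B, align 2] → 34
size 34, align 2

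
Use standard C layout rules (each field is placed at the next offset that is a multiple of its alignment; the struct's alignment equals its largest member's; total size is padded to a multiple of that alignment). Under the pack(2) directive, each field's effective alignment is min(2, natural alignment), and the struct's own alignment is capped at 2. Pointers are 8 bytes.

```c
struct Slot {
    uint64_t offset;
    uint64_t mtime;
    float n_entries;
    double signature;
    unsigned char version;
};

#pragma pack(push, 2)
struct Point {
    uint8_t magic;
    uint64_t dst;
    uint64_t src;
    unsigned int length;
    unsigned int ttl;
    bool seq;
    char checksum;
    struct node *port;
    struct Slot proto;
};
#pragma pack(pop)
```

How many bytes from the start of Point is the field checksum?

Slot: 0..8  offset  (8B, 8-aligned); 8..16  mtime  (8B, 8-aligned); 16..20  n_entries  (4B, 4-aligned); 20..24  -- padding (4B); 24..32  signature  (8B, 8-aligned); 32..33  version  (1B, 1-aligned); 33..40  -- tail padding (7B); sizeof = 40, alignof = 8
0..1  magic  (1B, 1-aligned)
1..2  -- padding (1B)
2..10  dst  (8B, 2-aligned)
10..18  src  (8B, 2-aligned)
18..22  length  (4B, 2-aligned)
22..26  ttl  (4B, 2-aligned)
26..27  seq  (1B, 1-aligned)
27..28  checksum  (1B, 1-aligned)

27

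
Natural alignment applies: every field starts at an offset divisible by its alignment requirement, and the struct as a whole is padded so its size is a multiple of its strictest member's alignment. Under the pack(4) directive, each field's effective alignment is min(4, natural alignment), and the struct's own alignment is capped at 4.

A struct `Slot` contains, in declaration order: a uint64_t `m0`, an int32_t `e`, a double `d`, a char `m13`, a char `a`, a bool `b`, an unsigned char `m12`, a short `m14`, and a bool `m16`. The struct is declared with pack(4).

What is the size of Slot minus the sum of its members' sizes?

0..8  m0  (8B, 4-aligned)
8..12  e  (4B, 4-aligned)
12..20  d  (8B, 4-aligned)
20..21  m13  (1B, 1-aligned)
21..22  a  (1B, 1-aligned)
22..23  b  (1B, 1-aligned)
23..24  m12  (1B, 1-aligned)
24..26  m14  (2B, 2-aligned)
26..27  m16  (1B, 1-aligned)
27..28  -- tail padding (1B)
sizeof = 28, alignof = 4
data bytes 27, size 28 → padding 1

1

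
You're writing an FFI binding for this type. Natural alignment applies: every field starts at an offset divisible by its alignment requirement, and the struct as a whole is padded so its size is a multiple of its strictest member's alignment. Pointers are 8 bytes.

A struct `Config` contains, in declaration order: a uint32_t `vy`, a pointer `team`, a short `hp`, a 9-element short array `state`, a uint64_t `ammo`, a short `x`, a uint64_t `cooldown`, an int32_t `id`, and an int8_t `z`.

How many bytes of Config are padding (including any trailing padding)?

0..4  vy  (4B, 4-aligned)
4..8  -- padding (4B)
8..16  team  (8B, 8-aligned)
16..18  hp  (2B, 2-aligned)
18..36  state  (18B, 2-aligned)
36..40  -- padding (4B)
40..48  ammo  (8B, 8-aligned)
48..50  x  (2B, 2-aligned)
50..56  -- padding (6B)
56..64  cooldown  (8B, 8-aligned)
64..68  id  (4B, 4-aligned)
68..69  z  (1B, 1-aligned)
69..72  -- tail padding (3B)
sizeof = 72, alignof = 8
data bytes 55, size 72 → padding 17

17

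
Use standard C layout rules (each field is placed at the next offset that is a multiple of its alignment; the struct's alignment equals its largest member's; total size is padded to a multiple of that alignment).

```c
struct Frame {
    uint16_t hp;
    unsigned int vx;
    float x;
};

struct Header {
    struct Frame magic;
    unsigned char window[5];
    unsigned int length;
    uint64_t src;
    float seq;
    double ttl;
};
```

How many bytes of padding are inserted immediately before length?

Frame: hp at 0 (size 2, align 2) → ends 2; pad 2 to align 4 for vx; vx at 4 (size 4, align 4) → ends 8; x at 8 (size 4, align 4) → ends 12; total 12 bytes, alignment 4
magic at 0 (size 12, align 4) → ends 12
window at 12 (size 5, align 1) → ends 17
pad 3 to align 4 for length
length at 20 (size 4, align 4) → ends 24

3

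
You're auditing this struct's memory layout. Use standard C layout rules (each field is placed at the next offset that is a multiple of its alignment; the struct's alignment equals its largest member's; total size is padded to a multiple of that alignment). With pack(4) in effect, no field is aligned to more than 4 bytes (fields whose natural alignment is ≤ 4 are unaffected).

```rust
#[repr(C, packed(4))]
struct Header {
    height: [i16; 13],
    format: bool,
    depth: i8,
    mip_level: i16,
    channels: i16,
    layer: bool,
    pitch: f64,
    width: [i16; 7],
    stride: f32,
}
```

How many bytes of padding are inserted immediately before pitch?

height at 0 (size 26, align 2) → ends 26
format at 26 (size 1, align 1) → ends 27
depth at 27 (size 1, align 1) → ends 28
mip_level at 28 (size 2, align 2) → ends 30
channels at 30 (size 2, align 2) → ends 32
layer at 32 (size 1, align 1) → ends 33
pad 3 to align 4 for pitch
pitch at 36 (size 8, align 4) → ends 44

3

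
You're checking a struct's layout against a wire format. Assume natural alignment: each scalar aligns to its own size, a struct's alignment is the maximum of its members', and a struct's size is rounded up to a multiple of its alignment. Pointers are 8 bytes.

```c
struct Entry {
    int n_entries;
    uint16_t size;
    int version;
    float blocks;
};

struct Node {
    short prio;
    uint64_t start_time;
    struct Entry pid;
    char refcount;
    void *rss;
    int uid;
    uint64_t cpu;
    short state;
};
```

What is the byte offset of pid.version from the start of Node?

Entry: 0..4  n_entries  (4B, 4-aligned); 4..6  size  (2B, 2-aligned); 6..8  -- padding (2B); 8..12  version  (4B, 4-aligned); 12..16  blocks  (4B, 4-aligned); sizeof = 16, alignof = 4
0..2  prio  (2B, 2-aligned)
2..8  -- padding (6B)
8..16  start_time  (8B, 8-aligned)
16..32  pid  (16B, 4-aligned)
within Entry: version at 8
16 + 8 = 24

24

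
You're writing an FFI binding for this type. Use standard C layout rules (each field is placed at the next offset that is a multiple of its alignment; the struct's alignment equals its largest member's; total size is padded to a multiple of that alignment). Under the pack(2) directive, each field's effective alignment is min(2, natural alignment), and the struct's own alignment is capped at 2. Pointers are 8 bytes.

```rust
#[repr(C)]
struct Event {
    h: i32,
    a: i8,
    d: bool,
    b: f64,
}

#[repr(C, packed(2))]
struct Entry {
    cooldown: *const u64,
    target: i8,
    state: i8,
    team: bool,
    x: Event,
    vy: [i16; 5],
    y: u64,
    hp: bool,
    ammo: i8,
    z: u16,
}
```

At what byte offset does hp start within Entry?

46

Event: h at 0 (size 4, align 4) → ends 4; a at 4 (size 1, align 1) → ends 5; d at 5 (size 1, align 1) → ends 6; pad 2 to align 8 for b; b at 8 (size 8, align 8) → ends 16; total 16 bytes, alignment 8
cooldown at 0 (size 8, align 2) → ends 8
target at 8 (size 1, align 1) → ends 9
state at 9 (size 1, align 1) → ends 10
team at 10 (size 1, align 1) → ends 11
pad 1 to align 2 for x
x at 12 (size 16, align 2) → ends 28
vy at 28 (size 10, align 2) → ends 38
y at 38 (size 8, align 2) → ends 46
hp at 46 (size 1, align 1) → ends 47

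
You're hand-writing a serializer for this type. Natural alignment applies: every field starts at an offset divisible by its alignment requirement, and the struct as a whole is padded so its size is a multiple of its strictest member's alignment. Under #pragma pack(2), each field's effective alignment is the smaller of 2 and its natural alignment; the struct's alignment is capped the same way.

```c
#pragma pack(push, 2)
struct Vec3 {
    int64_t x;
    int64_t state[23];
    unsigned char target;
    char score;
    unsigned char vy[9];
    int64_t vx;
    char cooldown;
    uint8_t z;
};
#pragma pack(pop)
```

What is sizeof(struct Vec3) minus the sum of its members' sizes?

1

@0: x [8B, align 2] → 8
@8: state [184B, align 2] → 192
@192: target [1B, align 1] → 193
@193: score [1B, align 1] → 194
@194: vy [9B, align 1] → 203
+1 pad (align 2)
@204: vx [8B, align 2] → 212
@212: cooldown [1B, align 1] → 213
@213: z [1B, align 1] → 214
size 214, align 2
data bytes 213, size 214 → padding 1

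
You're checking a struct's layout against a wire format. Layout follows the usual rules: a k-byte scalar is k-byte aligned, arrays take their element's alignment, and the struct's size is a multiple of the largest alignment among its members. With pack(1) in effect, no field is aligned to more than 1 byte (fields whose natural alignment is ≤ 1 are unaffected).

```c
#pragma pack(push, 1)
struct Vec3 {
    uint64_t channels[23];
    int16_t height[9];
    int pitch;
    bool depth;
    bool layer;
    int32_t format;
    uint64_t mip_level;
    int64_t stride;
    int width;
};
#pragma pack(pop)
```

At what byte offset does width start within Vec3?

0..184  channels  (184B, 1-aligned)
184..202  height  (18B, 1-aligned)
202..206  pitch  (4B, 1-aligned)
206..207  depth  (1B, 1-aligned)
207..208  layer  (1B, 1-aligned)
208..212  format  (4B, 1-aligned)
212..220  mip_level  (8B, 1-aligned)
220..228  stride  (8B, 1-aligned)
228..232  width  (4B, 1-aligned)

228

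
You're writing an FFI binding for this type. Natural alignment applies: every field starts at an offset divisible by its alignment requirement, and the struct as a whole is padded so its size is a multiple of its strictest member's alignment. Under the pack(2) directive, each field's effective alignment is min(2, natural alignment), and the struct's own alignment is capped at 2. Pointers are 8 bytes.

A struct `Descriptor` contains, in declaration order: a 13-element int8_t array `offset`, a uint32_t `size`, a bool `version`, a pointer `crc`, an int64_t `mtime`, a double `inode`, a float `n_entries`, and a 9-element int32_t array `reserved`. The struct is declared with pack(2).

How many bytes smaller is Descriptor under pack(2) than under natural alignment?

4

natural layout:
  0..13  offset  (13B, 1-aligned)
  13..16  -- padding (3B)
  16..20  size  (4B, 4-aligned)
  20..21  version  (1B, 1-aligned)
  21..24  -- padding (3B)
  24..32  crc  (8B, 8-aligned)
  32..40  mtime  (8B, 8-aligned)
  40..48  inode  (8B, 8-aligned)
  48..52  n_entries  (4B, 4-aligned)
  52..88  reserved  (36B, 4-aligned)
  sizeof = 88, alignof = 8
packed(2) layout:
  0..13  offset  (13B, 1-aligned)
  13..14  -- padding (1B)
  14..18  size  (4B, 2-aligned)
  18..19  version  (1B, 1-aligned)
  19..20  -- padding (1B)
  20..28  crc  (8B, 2-aligned)
  28..36  mtime  (8B, 2-aligned)
  36..44  inode  (8B, 2-aligned)
  44..48  n_entries  (4B, 2-aligned)
  48..84  reserved  (36B, 2-aligned)
  sizeof = 84, alignof = 2
88 − 84 = 4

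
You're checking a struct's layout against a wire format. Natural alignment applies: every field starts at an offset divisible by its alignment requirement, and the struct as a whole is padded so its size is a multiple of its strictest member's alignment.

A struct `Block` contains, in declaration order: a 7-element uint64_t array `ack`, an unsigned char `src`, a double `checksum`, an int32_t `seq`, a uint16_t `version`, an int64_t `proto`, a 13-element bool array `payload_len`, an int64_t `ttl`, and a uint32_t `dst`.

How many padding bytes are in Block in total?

0..56  ack  (56B, 8-aligned)
56..57  src  (1B, 1-aligned)
57..64  -- padding (7B)
64..72  checksum  (8B, 8-aligned)
72..76  seq  (4B, 4-aligned)
76..78  version  (2B, 2-aligned)
78..80  -- padding (2B)
80..88  proto  (8B, 8-aligned)
88..101  payload_len  (13B, 1-aligned)
101..104  -- padding (3B)
104..112  ttl  (8B, 8-aligned)
112..116  dst  (4B, 4-aligned)
116..120  -- tail padding (4B)
sizeof = 120, alignof = 8
data bytes 104, size 120 → padding 16

16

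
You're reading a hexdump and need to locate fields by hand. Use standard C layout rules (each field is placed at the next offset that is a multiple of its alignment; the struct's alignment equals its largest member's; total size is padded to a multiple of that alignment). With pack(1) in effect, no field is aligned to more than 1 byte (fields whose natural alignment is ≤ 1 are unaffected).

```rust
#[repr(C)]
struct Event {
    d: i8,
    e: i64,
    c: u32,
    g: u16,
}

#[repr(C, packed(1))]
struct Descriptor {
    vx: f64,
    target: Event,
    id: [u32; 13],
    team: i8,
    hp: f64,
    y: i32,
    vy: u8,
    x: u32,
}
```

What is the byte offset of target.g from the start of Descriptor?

28

Event: 0..1  d  (1B, 1-aligned); 1..8  -- padding (7B); 8..16  e  (8B, 8-aligned); 16..20  c  (4B, 4-aligned); 20..22  g  (2B, 2-aligned); 22..24  -- tail padding (2B); sizeof = 24, alignof = 8
0..8  vx  (8B, 1-aligned)
8..32  target  (24B, 1-aligned)
within Event: g at 20
8 + 20 = 28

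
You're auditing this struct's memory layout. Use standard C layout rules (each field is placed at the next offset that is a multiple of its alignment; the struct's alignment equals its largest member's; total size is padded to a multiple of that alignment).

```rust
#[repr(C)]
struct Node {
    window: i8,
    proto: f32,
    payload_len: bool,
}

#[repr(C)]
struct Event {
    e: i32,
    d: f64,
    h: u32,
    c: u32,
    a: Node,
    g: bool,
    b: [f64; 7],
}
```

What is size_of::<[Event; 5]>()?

Node: @0: window [1B, align 1] → 1; +3 pad (align 4); @4: proto [4B, align 4] → 8; @8: payload_len [1B, align 1] → 9; +3 tail pad (align 4); size 12, align 4
@0: e [4B, align 4] → 4
+4 pad (align 8)
@8: d [8B, align 8] → 16
@16: h [4B, align 4] → 20
@20: c [4B, align 4] → 24
@24: a [12B, align 4] → 36
@36: g [1B, align 1] → 37
+3 pad (align 8)
@40: b [56B, align 8] → 96
size 96, align 8
array of 5: 5 × 96 = 480

480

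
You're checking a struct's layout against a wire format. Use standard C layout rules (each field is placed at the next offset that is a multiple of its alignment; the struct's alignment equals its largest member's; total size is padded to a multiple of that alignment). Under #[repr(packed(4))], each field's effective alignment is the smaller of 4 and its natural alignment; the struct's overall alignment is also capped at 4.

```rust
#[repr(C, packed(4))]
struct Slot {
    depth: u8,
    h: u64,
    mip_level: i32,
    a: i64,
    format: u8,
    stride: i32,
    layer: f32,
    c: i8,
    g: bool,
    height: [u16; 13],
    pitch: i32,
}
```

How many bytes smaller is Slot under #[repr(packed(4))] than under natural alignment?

natural layout:
  0..1  depth  (1B, 1-aligned)
  1..8  -- padding (7B)
  8..16  h  (8B, 8-aligned)
  16..20  mip_level  (4B, 4-aligned)
  20..24  -- padding (4B)
  24..32  a  (8B, 8-aligned)
  32..33  format  (1B, 1-aligned)
  33..36  -- padding (3B)
  36..40  stride  (4B, 4-aligned)
  40..44  layer  (4B, 4-aligned)
  44..45  c  (1B, 1-aligned)
  45..46  g  (1B, 1-aligned)
  46..72  height  (26B, 2-aligned)
  72..76  pitch  (4B, 4-aligned)
  76..80  -- tail padding (4B)
  sizeof = 80, alignof = 8
packed(4) layout:
  0..1  depth  (1B, 1-aligned)
  1..4  -- padding (3B)
  4..12  h  (8B, 4-aligned)
  12..16  mip_level  (4B, 4-aligned)
  16..24  a  (8B, 4-aligned)
  24..25  format  (1B, 1-aligned)
  25..28  -- padding (3B)
  28..32  stride  (4B, 4-aligned)
  32..36  layer  (4B, 4-aligned)
  36..37  c  (1B, 1-aligned)
  37..38  g  (1B, 1-aligned)
  38..64  height  (26B, 2-aligned)
  64..68  pitch  (4B, 4-aligned)
  sizeof = 68, alignof = 4
80 − 68 = 12

12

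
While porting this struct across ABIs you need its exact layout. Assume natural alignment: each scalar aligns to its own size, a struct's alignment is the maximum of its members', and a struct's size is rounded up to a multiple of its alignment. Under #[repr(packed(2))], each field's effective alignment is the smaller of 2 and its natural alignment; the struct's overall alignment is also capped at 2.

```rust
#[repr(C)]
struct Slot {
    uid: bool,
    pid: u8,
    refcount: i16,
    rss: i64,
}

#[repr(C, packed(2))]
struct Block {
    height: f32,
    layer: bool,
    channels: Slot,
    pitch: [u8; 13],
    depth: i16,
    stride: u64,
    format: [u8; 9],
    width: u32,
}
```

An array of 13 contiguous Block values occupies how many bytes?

Slot: uid at 0 (size 1, align 1) → ends 1; pid at 1 (size 1, align 1) → ends 2; refcount at 2 (size 2, align 2) → ends 4; pad 4 to align 8 for rss; rss at 8 (size 8, align 8) → ends 16; total 16 bytes, alignment 8
height at 0 (size 4, align 2) → ends 4
layer at 4 (size 1, align 1) → ends 5
pad 1 to align 2 for channels
channels at 6 (size 16, align 2) → ends 22
pitch at 22 (size 13, align 1) → ends 35
pad 1 to align 2 for depth
depth at 36 (size 2, align 2) → ends 38
stride at 38 (size 8, align 2) → ends 46
format at 46 (size 9, align 1) → ends 55
pad 1 to align 2 for width
width at 56 (size 4, align 2) → ends 60
total 60 bytes, alignment 2
array of 13: 13 × 60 = 780

780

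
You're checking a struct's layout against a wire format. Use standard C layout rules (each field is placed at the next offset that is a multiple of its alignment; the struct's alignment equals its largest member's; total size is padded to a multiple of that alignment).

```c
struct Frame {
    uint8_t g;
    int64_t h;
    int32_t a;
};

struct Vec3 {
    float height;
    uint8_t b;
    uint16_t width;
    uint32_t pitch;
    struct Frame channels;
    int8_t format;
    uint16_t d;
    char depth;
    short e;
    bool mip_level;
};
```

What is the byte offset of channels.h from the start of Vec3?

Frame: @0: g [1B, align 1] → 1; +7 pad (align 8); @8: h [8B, align 8] → 16; @16: a [4B, align 4] → 20; +4 tail pad (align 8); size 24, align 8
@0: height [4B, align 4] → 4
@4: b [1B, align 1] → 5
+1 pad (align 2)
@6: width [2B, align 2] → 8
@8: pitch [4B, align 4] → 12
+4 pad (align 8)
@16: channels [24B, align 8] → 40
within Frame: h at 8
16 + 8 = 24

24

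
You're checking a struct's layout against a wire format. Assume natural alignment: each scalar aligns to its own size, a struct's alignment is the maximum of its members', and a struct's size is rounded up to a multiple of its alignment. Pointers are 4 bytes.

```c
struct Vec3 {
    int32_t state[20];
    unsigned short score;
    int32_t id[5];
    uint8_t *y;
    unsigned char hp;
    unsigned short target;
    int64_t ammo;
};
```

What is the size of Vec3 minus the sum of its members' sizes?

3

0..80  state  (80B, 4-aligned)
80..82  score  (2B, 2-aligned)
82..84  -- padding (2B)
84..104  id  (20B, 4-aligned)
104..108  y  (4B, 4-aligned)
108..109  hp  (1B, 1-aligned)
109..110  -- padding (1B)
110..112  target  (2B, 2-aligned)
112..120  ammo  (8B, 8-aligned)
sizeof = 120, alignof = 8
data bytes 117, size 120 → padding 3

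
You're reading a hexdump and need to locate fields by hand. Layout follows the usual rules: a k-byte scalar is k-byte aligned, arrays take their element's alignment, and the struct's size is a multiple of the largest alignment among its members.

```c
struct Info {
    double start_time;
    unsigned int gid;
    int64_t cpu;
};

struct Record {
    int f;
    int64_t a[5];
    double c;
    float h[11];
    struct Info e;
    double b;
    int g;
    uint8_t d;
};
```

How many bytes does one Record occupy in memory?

Info: start_time at 0 (size 8, align 8) → ends 8; gid at 8 (size 4, align 4) → ends 12; pad 4 to align 8 for cpu; cpu at 16 (size 8, align 8) → ends 24; total 24 bytes, alignment 8
f at 0 (size 4, align 4) → ends 4
pad 4 to align 8 for a
a at 8 (size 40, align 8) → ends 48
c at 48 (size 8, align 8) → ends 56
h at 56 (size 44, align 4) → ends 100
pad 4 to align 8 for e
e at 104 (size 24, align 8) → ends 128
b at 128 (size 8, align 8) → ends 136
g at 136 (size 4, align 4) → ends 140
d at 140 (size 1, align 1) → ends 141
tail pad 3 to reach multiple of 8
total 144 bytes, alignment 8

144 bytes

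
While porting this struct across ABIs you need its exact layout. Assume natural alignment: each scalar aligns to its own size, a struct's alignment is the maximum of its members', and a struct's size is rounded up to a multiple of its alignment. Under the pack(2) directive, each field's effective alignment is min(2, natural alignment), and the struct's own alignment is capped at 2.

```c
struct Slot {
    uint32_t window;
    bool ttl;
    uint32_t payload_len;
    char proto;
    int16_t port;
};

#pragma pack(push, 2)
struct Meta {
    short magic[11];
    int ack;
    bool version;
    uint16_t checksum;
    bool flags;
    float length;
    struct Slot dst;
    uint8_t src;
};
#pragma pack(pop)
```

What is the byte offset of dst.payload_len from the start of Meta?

44

Slot: @0: window [4B, align 4] → 4; @4: ttl [1B, align 1] → 5; +3 pad (align 4); @8: payload_len [4B, align 4] → 12; @12: proto [1B, align 1] → 13; +1 pad (align 2); @14: port [2B, align 2] → 16; size 16, align 4
@0: magic [22B, align 2] → 22
@22: ack [4B, align 2] → 26
@26: version [1B, align 1] → 27
+1 pad (align 2)
@28: checksum [2B, align 2] → 30
@30: flags [1B, align 1] → 31
+1 pad (align 2)
@32: length [4B, align 2] → 36
@36: dst [16B, align 2] → 52
within Slot: payload_len at 8
36 + 8 = 44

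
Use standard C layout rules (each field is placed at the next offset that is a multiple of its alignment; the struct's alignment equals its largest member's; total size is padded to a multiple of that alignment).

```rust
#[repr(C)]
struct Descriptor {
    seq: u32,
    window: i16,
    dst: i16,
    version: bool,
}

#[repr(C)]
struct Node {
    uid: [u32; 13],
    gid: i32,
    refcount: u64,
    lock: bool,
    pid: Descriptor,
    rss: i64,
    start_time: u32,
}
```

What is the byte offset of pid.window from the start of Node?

Descriptor: seq at 0 (size 4, align 4) → ends 4; window at 4 (size 2, align 2) → ends 6; dst at 6 (size 2, align 2) → ends 8; version at 8 (size 1, align 1) → ends 9; tail pad 3 to reach multiple of 4; total 12 bytes, alignment 4
uid at 0 (size 52, align 4) → ends 52
gid at 52 (size 4, align 4) → ends 56
refcount at 56 (size 8, align 8) → ends 64
lock at 64 (size 1, align 1) → ends 65
pad 3 to align 4 for pid
pid at 68 (size 12, align 4) → ends 80
within Descriptor: window at 4
68 + 4 = 72

72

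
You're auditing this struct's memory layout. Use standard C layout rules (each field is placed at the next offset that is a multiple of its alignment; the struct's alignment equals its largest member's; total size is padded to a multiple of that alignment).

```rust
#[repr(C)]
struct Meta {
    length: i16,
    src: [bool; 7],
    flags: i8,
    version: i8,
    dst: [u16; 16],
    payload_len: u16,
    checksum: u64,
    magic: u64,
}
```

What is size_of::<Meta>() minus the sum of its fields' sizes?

length at 0 (size 2, align 2) → ends 2
src at 2 (size 7, align 1) → ends 9
flags at 9 (size 1, align 1) → ends 10
version at 10 (size 1, align 1) → ends 11
pad 1 to align 2 for dst
dst at 12 (size 32, align 2) → ends 44
payload_len at 44 (size 2, align 2) → ends 46
pad 2 to align 8 for checksum
checksum at 48 (size 8, align 8) → ends 56
magic at 56 (size 8, align 8) → ends 64
total 64 bytes, alignment 8
data bytes 61, size 64 → padding 3

3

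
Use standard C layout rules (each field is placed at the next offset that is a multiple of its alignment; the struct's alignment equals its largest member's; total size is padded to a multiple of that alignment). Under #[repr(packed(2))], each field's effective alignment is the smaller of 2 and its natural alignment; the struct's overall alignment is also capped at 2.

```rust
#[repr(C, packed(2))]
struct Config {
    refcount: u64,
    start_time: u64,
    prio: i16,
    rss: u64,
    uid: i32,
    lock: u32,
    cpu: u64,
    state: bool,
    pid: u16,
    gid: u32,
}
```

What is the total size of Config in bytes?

50

refcount at 0 (size 8, align 2) → ends 8
start_time at 8 (size 8, align 2) → ends 16
prio at 16 (size 2, align 2) → ends 18
rss at 18 (size 8, align 2) → ends 26
uid at 26 (size 4, align 2) → ends 30
lock at 30 (size 4, align 2) → ends 34
cpu at 34 (size 8, align 2) → ends 42
state at 42 (size 1, align 1) → ends 43
pad 1 to align 2 for pid
pid at 44 (size 2, align 2) → ends 46
gid at 46 (size 4, align 2) → ends 50
total 50 bytes, alignment 2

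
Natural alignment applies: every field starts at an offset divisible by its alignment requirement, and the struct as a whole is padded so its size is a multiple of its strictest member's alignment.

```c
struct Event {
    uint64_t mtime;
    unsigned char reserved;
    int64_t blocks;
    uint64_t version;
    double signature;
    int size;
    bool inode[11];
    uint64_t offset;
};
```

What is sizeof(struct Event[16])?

1024

mtime at 0 (size 8, align 8) → ends 8
reserved at 8 (size 1, align 1) → ends 9
pad 7 to align 8 for blocks
blocks at 16 (size 8, align 8) → ends 24
version at 24 (size 8, align 8) → ends 32
signature at 32 (size 8, align 8) → ends 40
size at 40 (size 4, align 4) → ends 44
inode at 44 (size 11, align 1) → ends 55
pad 1 to align 8 for offset
offset at 56 (size 8, align 8) → ends 64
total 64 bytes, alignment 8
array of 16: 16 × 64 = 1024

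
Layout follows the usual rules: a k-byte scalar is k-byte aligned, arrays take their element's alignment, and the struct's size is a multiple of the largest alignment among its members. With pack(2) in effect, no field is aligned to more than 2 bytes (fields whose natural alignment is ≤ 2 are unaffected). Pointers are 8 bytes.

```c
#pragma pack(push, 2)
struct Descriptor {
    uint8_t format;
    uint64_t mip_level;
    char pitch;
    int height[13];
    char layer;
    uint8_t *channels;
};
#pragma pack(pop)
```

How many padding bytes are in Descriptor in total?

3

0..1  format  (1B, 1-aligned)
1..2  -- padding (1B)
2..10  mip_level  (8B, 2-aligned)
10..11  pitch  (1B, 1-aligned)
11..12  -- padding (1B)
12..64  height  (52B, 2-aligned)
64..65  layer  (1B, 1-aligned)
65..66  -- padding (1B)
66..74  channels  (8B, 2-aligned)
sizeof = 74, alignof = 2
data bytes 71, size 74 → padding 3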